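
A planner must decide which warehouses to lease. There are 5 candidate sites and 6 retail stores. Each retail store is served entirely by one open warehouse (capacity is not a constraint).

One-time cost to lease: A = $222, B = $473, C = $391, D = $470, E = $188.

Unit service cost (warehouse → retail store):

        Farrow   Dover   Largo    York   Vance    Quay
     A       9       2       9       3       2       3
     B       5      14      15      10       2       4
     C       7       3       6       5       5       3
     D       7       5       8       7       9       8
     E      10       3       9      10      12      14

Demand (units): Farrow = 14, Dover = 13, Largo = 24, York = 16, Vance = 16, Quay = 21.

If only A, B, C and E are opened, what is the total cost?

Total cost: 1657

Each retail store is assigned to its cheapest site among the open ones.
{A, B, C, E}: Farrow→B 5·14=70, Dover→A 2·13=26, Largo→C 6·24=144, York→A 3·16=48, Vance→A 2·16=32, Quay→A 3·21=63. Service 383; fixed 1274; total 1657.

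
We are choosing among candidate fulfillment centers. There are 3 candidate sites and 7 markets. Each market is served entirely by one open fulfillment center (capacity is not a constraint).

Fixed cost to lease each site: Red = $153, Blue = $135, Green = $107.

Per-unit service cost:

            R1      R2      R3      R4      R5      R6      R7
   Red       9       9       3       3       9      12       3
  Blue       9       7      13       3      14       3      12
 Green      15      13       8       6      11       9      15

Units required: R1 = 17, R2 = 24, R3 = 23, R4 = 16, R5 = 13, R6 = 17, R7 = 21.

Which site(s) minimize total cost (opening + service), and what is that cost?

For any fixed open set, each market goes to its cheapest open site; total = fixed + service.
{Red, Blue}: R1→Red 9·17=153, R2→Blue 7·24=168, R3→Red 3·23=69, R4→Red 3·16=48, R5→Red 9·13=117, R6→Blue 3·17=51, R7→Red 3·21=63. Service 669; fixed 288; total 957.
{Red}: R1→Red 9·17=153, R2→Red 9·24=216, R3→Red 3·23=69, R4→Red 3·16=48, R5→Red 9·13=117, R6→Red 12·17=204, R7→Red 3·21=63. Service 870; fixed 153; total 1023.
{Red, Blue, Green}: service 669 + fixed 395 = 1064
{Green}: service 1458 + fixed 107 = 1565
No other subset beats 957.

Open Red and Blue; minimum total cost 957.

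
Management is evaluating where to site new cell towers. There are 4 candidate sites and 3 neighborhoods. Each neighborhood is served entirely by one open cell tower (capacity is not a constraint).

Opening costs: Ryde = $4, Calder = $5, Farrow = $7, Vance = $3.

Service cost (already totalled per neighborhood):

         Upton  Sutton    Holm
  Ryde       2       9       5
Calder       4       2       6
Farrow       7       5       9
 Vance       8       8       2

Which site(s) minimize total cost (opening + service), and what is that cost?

For any fixed open set, each neighborhood goes to its cheapest open site; total = fixed + service.
{Calder, Vance}: Upton→Calder 4, Sutton→Calder 2, Holm→Vance 2. Service 8; fixed 8; total 16.
{Calder}: service 12 + fixed 5 = 17
{Ryde, Calder}: service 9 + fixed 9 = 18
{Ryde, Calder, Farrow, Vance}: service 6 + fixed 19 = 25
No other subset beats 16.

Open Calder and Vance; minimum total cost 16.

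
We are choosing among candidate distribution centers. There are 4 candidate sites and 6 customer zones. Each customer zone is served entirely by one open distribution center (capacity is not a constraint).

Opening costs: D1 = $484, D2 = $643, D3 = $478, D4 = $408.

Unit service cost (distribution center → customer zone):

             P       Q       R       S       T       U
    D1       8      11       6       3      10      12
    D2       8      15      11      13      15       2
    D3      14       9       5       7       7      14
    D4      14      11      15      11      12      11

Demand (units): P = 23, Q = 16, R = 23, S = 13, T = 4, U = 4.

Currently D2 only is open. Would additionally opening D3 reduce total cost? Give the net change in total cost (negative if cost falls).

Current service cost with {D2}: 914.
Adding D3: each customer zone re-picks its cheapest; new service cost 570, saving 344.
Extra fixed cost: 478. Net change = 478 − 344 = 134.
(Totals: 1557 → 1691.)

No — net change +134 (cost rises by 134).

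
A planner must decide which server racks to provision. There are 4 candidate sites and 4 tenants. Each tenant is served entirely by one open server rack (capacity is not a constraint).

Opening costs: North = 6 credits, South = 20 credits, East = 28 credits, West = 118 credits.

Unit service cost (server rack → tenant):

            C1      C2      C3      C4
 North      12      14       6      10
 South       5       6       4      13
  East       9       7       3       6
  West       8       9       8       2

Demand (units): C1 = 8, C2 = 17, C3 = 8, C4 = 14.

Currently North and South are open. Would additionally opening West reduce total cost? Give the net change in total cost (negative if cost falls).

No — net change +6 (cost rises by 6).

Current service cost with {North, South}: 314.
Adding West: each tenant re-picks its cheapest; new service cost 202, saving 112.
Extra fixed cost: 118. Net change = 118 − 112 = 6.
(Totals: 340 → 346.)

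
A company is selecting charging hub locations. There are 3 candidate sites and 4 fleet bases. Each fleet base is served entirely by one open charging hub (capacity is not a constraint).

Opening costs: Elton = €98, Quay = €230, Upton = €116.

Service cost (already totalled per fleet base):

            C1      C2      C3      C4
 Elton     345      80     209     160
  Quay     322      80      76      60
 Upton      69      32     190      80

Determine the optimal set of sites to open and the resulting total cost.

For any fixed open set, each fleet base goes to its cheapest open site; total = fixed + service.
{Upton}: C1→Upton 69, C2→Upton 32, C3→Upton 190, C4→Upton 80. Service 371; fixed 116; total 487.
{Quay, Upton}: C1→Upton 69, C2→Upton 32, C3→Quay 76, C4→Quay 60. Service 237; fixed 346; total 583.
{Elton, Upton}: C1→Upton 69, C2→Upton 32, C3→Upton 190, C4→Upton 80. Service 371; fixed 214; total 585.
{Elton, Quay, Upton}: service 237 + fixed 444 = 681
No other subset beats 487.

Open Upton only; minimum total cost 487.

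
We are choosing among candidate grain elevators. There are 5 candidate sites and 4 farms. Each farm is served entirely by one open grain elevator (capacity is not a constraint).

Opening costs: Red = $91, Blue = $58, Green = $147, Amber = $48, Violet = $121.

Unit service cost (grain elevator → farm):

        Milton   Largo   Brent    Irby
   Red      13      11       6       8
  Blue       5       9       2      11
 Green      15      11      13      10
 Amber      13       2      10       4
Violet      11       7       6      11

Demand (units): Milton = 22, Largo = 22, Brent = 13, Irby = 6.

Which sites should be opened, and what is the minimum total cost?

Open Blue and Amber; minimum total cost 310.

For any fixed open set, each farm goes to its cheapest open site; total = fixed + service.
{Blue, Amber}: Milton→Blue 5·22=110, Largo→Amber 2·22=44, Brent→Blue 2·13=26, Irby→Amber 4·6=24. Service 204; fixed 106; total 310.
{Red, Blue, Amber}: service 204 + fixed 197 = 401
{Blue, Amber, Violet}: Milton→Blue 5·22=110, Largo→Amber 2·22=44, Brent→Blue 2·13=26, Irby→Amber 4·6=24. Service 204; fixed 227; total 431.
{Red, Blue, Green, Amber, Violet}: service 204 + fixed 465 = 669
No other subset beats 310.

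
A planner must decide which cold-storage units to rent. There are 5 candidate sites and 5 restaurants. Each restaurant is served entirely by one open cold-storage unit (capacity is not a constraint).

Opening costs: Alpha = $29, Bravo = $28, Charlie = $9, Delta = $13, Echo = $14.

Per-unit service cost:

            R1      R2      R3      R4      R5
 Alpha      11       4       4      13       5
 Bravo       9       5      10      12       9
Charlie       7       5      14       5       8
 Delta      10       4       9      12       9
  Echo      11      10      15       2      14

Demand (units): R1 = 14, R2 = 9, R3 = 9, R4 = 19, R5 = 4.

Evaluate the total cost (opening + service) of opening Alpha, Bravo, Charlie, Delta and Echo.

Total cost: 321

Each restaurant is assigned to its cheapest site among the open ones.
{Alpha, Bravo, Charlie, Delta, Echo}: R1→Charlie 7·14=98, R2→Alpha 4·9=36, R3→Alpha 4·9=36, R4→Echo 2·19=38, R5→Alpha 5·4=20. Service 228; fixed 93; total 321.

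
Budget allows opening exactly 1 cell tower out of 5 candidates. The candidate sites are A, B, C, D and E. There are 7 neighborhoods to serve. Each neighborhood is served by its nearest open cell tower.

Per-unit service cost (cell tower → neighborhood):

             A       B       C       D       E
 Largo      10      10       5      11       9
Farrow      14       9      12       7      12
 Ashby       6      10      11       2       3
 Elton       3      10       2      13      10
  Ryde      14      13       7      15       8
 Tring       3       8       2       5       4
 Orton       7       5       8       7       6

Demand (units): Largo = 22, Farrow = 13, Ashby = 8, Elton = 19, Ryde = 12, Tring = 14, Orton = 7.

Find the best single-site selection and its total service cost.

Choose C only; total service cost 560.

With exactly 1 open, each neighborhood uses its cheapest among the chosen.
{C}: Largo→C 5·22=110, Farrow→C 12·13=156, Ashby→C 11·8=88, Elton→C 2·19=38, Ryde→C 7·12=84, Tring→C 2·14=28, Orton→C 8·7=56. Service cost 560.
{E}: service cost 762
{A}: service cost 766
Among all 5 size-1 choices, {C} is lowest.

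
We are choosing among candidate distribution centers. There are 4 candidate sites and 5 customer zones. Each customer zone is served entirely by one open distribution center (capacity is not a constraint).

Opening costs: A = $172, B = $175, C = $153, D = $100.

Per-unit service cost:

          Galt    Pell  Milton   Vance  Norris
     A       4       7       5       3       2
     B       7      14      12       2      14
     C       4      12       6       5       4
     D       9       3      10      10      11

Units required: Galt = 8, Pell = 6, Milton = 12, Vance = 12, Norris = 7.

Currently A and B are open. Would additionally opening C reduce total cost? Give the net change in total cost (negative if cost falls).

No — net change +153 (cost rises by 153).

Current service cost with {A, B}: 172.
Adding C: each customer zone re-picks its cheapest; new service cost 172, saving 0.
Extra fixed cost: 153. Net change = 153 − 0 = 153.
(Totals: 519 → 672.)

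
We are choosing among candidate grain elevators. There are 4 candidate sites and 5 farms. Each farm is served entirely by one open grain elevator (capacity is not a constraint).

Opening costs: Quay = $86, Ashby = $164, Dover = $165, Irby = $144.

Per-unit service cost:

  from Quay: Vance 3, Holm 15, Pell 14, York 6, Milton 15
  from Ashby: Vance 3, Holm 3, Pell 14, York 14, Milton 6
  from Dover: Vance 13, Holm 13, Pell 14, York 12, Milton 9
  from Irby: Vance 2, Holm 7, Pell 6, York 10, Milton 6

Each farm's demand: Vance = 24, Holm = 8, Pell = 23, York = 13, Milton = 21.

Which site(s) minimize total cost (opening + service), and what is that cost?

For any fixed open set, each farm goes to its cheapest open site; total = fixed + service.
{Irby}: Vance→Irby 2·24=48, Holm→Irby 7·8=56, Pell→Irby 6·23=138, York→Irby 10·13=130, Milton→Irby 6·21=126. Service 498; fixed 144; total 642.
{Quay, Irby}: service 446 + fixed 230 = 676
{Ashby, Irby}: service 466 + fixed 308 = 774
{Quay, Ashby, Dover, Irby}: service 414 + fixed 559 = 973
(All 15 nonempty subsets were checked; Irby only is lowest.)

Open Irby only; minimum total cost 642.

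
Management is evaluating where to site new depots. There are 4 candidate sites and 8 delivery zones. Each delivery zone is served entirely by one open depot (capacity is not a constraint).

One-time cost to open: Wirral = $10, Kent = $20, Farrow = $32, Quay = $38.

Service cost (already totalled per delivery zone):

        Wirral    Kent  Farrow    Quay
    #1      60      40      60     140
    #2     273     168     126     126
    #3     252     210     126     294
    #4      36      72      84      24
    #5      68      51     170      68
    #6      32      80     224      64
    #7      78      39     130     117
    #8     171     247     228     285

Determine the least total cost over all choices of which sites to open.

For any fixed open set, each delivery zone goes to its cheapest open site; total = fixed + service.
{Wirral, Kent, Farrow}: #1→Kent 40, #2→Farrow 126, #3→Farrow 126, #4→Wirral 36, #5→Kent 51, #6→Wirral 32, #7→Kent 39, #8→Wirral 171. Service 621; fixed 62; total 683.
{Wirral, Kent, Farrow, Quay}: #1→Kent 40, #2→Farrow 126, #3→Farrow 126, #4→Quay 24, #5→Kent 51, #6→Wirral 32, #7→Kent 39, #8→Wirral 171. Service 609; fixed 100; total 709.
{Wirral, Farrow}: #1→Wirral 60, #2→Farrow 126, #3→Farrow 126, #4→Wirral 36, #5→Wirral 68, #6→Wirral 32, #7→Wirral 78, #8→Wirral 171. Service 697; fixed 42; total 739.
{Wirral}: service 970 + fixed 10 = 980
No other subset beats 683.

Minimum total cost: 683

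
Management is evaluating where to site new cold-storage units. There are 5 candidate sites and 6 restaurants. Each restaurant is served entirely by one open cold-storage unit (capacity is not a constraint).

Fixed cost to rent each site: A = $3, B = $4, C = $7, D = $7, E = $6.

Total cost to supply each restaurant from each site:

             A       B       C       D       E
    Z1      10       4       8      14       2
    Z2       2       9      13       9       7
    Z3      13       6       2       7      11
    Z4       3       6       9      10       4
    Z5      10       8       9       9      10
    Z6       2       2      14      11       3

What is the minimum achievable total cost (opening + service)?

Minimum total cost: 32

For any fixed open set, each restaurant goes to its cheapest open site; total = fixed + service.
{A, B}: Z1→B 4, Z2→A 2, Z3→B 6, Z4→A 3, Z5→B 8, Z6→A 2. Service 25; fixed 7; total 32.
{A, B, C}: Z1→B 4, Z2→A 2, Z3→C 2, Z4→A 3, Z5→B 8, Z6→A 2. Service 21; fixed 14; total 35.
{A, B, E}: service 23 + fixed 13 = 36
{A, B, C, D, E}: service 19 + fixed 27 = 46
No other subset beats 32.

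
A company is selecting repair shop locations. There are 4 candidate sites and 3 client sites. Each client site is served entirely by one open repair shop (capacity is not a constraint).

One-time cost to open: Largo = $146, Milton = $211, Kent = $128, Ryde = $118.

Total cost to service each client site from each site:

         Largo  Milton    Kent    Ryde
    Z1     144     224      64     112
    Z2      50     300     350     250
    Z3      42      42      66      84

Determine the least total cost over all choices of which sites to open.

For any fixed open set, each client site goes to its cheapest open site; total = fixed + service.
{Largo}: Z1→Largo 144, Z2→Largo 50, Z3→Largo 42. Service 236; fixed 146; total 382.
{Largo, Kent}: service 156 + fixed 274 = 430
{Largo, Ryde}: service 204 + fixed 264 = 468
{Largo, Milton, Kent, Ryde}: Z1→Kent 64, Z2→Largo 50, Z3→Largo 42. Service 156; fixed 603; total 759.
No other subset beats 382.

Minimum total cost: 382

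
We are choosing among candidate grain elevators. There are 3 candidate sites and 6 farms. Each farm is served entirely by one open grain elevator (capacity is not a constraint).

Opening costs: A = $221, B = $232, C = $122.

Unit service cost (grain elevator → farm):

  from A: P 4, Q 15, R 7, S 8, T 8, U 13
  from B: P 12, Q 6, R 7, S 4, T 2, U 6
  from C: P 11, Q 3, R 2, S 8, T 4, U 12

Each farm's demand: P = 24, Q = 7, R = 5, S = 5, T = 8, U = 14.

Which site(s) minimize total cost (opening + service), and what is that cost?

For any fixed open set, each farm goes to its cheapest open site; total = fixed + service.
{C}: P→C 11·24=264, Q→C 3·7=21, R→C 2·5=10, S→C 8·5=40, T→C 4·8=32, U→C 12·14=168. Service 535; fixed 122; total 657.
{A, C}: P→A 4·24=96, Q→C 3·7=21, R→C 2·5=10, S→A 8·5=40, T→C 4·8=32, U→C 12·14=168. Service 367; fixed 343; total 710.
{B}: P→B 12·24=288, Q→B 6·7=42, R→B 7·5=35, S→B 4·5=20, T→B 2·8=16, U→B 6·14=84. Service 485; fixed 232; total 717.
{A, B, C}: P→A 4·24=96, Q→C 3·7=21, R→C 2·5=10, S→B 4·5=20, T→B 2·8=16, U→B 6·14=84. Service 247; fixed 575; total 822.
(All 7 nonempty subsets were checked; C only is lowest.)

Open C only; minimum total cost 657.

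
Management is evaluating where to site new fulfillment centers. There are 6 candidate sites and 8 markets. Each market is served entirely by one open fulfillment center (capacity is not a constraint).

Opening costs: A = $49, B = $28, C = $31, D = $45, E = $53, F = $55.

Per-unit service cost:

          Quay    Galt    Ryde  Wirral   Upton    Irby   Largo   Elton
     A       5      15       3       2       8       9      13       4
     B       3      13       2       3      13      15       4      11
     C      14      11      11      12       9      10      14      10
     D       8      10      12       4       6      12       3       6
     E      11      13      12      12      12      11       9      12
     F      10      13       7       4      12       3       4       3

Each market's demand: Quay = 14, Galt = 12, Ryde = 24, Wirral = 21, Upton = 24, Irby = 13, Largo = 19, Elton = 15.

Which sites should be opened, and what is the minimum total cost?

Open B, D and F; minimum total cost 686.

For any fixed open set, each market goes to its cheapest open site; total = fixed + service.
{B, D, F}: Quay→B 3·14=42, Galt→D 10·12=120, Ryde→B 2·24=48, Wirral→B 3·21=63, Upton→D 6·24=144, Irby→F 3·13=39, Largo→D 3·19=57, Elton→F 3·15=45. Service 558; fixed 128; total 686.
{A, B, D, F}: Quay→B 3·14=42, Galt→D 10·12=120, Ryde→B 2·24=48, Wirral→A 2·21=42, Upton→D 6·24=144, Irby→F 3·13=39, Largo→D 3·19=57, Elton→F 3·15=45. Service 537; fixed 177; total 714.
{B, C, D, F}: service 558 + fixed 159 = 717
{A, B, C, D, E, F}: service 537 + fixed 261 = 798
No other subset beats 686.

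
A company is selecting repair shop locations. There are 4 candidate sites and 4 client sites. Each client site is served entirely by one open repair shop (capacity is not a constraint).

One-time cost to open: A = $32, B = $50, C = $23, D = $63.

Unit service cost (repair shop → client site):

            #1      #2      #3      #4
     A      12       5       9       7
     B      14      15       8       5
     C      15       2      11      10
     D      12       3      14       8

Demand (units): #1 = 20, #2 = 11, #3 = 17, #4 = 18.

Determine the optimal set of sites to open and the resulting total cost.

Open A, B and C; minimum total cost 593.

For any fixed open set, each client site goes to its cheapest open site; total = fixed + service.
{A, B, C}: #1→A 12·20=240, #2→C 2·11=22, #3→B 8·17=136, #4→B 5·18=90. Service 488; fixed 105; total 593.
{A, C}: service 541 + fixed 55 = 596
{B, C}: service 528 + fixed 73 = 601
{A, B, C, D}: service 488 + fixed 168 = 656
No other subset beats 593.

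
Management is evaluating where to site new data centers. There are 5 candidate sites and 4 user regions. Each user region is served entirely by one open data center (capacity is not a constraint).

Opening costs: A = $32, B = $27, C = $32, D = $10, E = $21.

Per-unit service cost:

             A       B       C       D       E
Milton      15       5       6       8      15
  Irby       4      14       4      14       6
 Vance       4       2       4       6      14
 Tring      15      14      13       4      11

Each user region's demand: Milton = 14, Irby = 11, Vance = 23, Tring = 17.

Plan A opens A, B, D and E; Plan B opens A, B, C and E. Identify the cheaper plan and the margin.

Plan A: {A, B, D, E}: Milton→B 5·14=70, Irby→A 4·11=44, Vance→B 2·23=46, Tring→D 4·17=68. Service 228; fixed 90; total 318.
Plan B: {A, B, C, E}: Milton→B 5·14=70, Irby→A 4·11=44, Vance→B 2·23=46, Tring→E 11·17=187. Service 347; fixed 112; total 459.
Difference: |318 − 459| = 141.

Plan A is cheaper by 141.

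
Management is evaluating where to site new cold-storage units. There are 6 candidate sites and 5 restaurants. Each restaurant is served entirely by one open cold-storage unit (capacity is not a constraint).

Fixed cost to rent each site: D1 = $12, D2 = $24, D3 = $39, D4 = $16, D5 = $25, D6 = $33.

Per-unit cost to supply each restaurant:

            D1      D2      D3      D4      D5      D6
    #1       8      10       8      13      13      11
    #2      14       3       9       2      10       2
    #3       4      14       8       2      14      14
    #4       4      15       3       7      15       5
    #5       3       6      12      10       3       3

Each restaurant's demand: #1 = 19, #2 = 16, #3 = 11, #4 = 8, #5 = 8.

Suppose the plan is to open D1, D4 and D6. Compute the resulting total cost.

Total cost: 323

Each restaurant is assigned to its cheapest site among the open ones.
{D1, D4, D6}: #1→D1 8·19=152, #2→D4 2·16=32, #3→D4 2·11=22, #4→D1 4·8=32, #5→D1 3·8=24. Service 262; fixed 61; total 323.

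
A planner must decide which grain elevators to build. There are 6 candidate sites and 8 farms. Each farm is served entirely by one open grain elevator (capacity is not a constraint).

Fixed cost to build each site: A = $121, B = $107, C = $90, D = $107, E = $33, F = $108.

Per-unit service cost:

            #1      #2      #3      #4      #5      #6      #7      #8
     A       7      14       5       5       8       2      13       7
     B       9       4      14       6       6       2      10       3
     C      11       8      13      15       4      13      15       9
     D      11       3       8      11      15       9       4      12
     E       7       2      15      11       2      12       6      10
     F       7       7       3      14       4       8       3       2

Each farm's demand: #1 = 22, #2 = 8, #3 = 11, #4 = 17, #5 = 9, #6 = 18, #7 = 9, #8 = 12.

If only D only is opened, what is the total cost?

Total cost: 1125

Each farm is assigned to its cheapest site among the open ones.
{D}: #1→D 11·22=242, #2→D 3·8=24, #3→D 8·11=88, #4→D 11·17=187, #5→D 15·9=135, #6→D 9·18=162, #7→D 4·9=36, #8→D 12·12=144. Service 1018; fixed 107; total 1125.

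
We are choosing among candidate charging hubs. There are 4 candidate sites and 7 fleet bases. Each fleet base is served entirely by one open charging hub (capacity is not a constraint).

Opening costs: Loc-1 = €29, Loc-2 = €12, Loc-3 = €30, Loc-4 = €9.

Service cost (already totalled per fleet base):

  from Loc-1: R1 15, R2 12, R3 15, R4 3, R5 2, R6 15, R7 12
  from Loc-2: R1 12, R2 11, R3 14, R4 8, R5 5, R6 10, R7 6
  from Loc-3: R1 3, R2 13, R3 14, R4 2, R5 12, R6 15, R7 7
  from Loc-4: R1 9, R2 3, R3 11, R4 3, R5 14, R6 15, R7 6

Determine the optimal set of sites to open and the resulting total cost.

Open Loc-2 and Loc-4; minimum total cost 68.

For any fixed open set, each fleet base goes to its cheapest open site; total = fixed + service.
{Loc-2, Loc-4}: R1→Loc-4 9, R2→Loc-4 3, R3→Loc-4 11, R4→Loc-4 3, R5→Loc-2 5, R6→Loc-2 10, R7→Loc-2 6. Service 47; fixed 21; total 68.
{Loc-4}: service 61 + fixed 9 = 70
{Loc-2}: R1→Loc-2 12, R2→Loc-2 11, R3→Loc-2 14, R4→Loc-2 8, R5→Loc-2 5, R6→Loc-2 10, R7→Loc-2 6. Service 66; fixed 12; total 78.
{Loc-1, Loc-2, Loc-3, Loc-4}: service 37 + fixed 80 = 117
No other subset beats 68.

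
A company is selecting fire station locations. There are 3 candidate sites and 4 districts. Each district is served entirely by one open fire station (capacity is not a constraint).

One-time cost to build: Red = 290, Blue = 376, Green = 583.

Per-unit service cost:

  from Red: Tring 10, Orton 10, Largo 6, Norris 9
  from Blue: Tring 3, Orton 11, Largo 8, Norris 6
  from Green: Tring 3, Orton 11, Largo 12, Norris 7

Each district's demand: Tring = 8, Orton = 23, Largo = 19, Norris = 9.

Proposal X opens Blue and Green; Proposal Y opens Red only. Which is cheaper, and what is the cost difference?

Proposal Y is cheaper by 647.

Proposal X: {Blue, Green}: Tring→Blue 3·8=24, Orton→Blue 11·23=253, Largo→Blue 8·19=152, Norris→Blue 6·9=54. Service 483; fixed 959; total 1442.
Proposal Y: {Red}: Tring→Red 10·8=80, Orton→Red 10·23=230, Largo→Red 6·19=114, Norris→Red 9·9=81. Service 505; fixed 290; total 795.
Difference: |1442 − 795| = 647.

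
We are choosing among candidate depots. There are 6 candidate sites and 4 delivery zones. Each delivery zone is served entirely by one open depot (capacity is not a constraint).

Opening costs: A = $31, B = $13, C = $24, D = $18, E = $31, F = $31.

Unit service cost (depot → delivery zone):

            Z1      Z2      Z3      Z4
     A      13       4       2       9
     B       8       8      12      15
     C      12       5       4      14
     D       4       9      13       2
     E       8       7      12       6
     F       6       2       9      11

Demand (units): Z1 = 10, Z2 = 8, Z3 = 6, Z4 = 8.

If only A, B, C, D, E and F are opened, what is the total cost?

Total cost: 232

Each delivery zone is assigned to its cheapest site among the open ones.
{A, B, C, D, E, F}: Z1→D 4·10=40, Z2→F 2·8=16, Z3→A 2·6=12, Z4→D 2·8=16. Service 84; fixed 148; total 232.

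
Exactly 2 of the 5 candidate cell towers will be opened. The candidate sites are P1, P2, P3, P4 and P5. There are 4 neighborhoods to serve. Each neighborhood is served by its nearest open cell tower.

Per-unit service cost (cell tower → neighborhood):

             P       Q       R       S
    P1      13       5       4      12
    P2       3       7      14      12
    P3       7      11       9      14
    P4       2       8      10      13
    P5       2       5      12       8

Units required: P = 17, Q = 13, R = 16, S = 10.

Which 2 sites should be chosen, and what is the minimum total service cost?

Choose P1 and P5; total service cost 243.

With exactly 2 open, each neighborhood uses its cheapest among the chosen.
{P1, P5}: P→P5 2·17=34, Q→P1 5·13=65, R→P1 4·16=64, S→P5 8·10=80. Service cost 243.
{P1, P4}: service cost 283
{P1, P2}: service cost 300
Among all 10 size-2 choices, {P1, P5} is lowest.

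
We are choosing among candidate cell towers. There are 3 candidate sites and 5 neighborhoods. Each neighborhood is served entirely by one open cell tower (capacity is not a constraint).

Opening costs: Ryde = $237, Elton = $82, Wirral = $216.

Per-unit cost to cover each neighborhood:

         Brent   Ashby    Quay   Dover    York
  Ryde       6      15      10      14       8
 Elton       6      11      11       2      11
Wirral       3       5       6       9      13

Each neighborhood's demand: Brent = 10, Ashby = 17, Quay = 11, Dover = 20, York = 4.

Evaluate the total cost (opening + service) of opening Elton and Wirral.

Total cost: 563

Each neighborhood is assigned to its cheapest site among the open ones.
{Elton, Wirral}: Brent→Wirral 3·10=30, Ashby→Wirral 5·17=85, Quay→Wirral 6·11=66, Dover→Elton 2·20=40, York→Elton 11·4=44. Service 265; fixed 298; total 563.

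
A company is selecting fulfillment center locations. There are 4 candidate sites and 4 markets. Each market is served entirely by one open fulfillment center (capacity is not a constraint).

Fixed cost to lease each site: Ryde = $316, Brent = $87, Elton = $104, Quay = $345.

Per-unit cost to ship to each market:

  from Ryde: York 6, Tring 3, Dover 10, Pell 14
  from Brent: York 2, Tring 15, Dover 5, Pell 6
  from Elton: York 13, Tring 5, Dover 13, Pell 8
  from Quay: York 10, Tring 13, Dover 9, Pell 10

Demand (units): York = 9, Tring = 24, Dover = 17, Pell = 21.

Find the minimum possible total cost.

For any fixed open set, each market goes to its cheapest open site; total = fixed + service.
{Brent, Elton}: York→Brent 2·9=18, Tring→Elton 5·24=120, Dover→Brent 5·17=85, Pell→Brent 6·21=126. Service 349; fixed 191; total 540.
{Brent}: service 589 + fixed 87 = 676
{Ryde, Brent}: service 301 + fixed 403 = 704
{Ryde, Brent, Elton, Quay}: York→Brent 2·9=18, Tring→Ryde 3·24=72, Dover→Brent 5·17=85, Pell→Brent 6·21=126. Service 301; fixed 852; total 1153.
No other subset beats 540.

Minimum total cost: 540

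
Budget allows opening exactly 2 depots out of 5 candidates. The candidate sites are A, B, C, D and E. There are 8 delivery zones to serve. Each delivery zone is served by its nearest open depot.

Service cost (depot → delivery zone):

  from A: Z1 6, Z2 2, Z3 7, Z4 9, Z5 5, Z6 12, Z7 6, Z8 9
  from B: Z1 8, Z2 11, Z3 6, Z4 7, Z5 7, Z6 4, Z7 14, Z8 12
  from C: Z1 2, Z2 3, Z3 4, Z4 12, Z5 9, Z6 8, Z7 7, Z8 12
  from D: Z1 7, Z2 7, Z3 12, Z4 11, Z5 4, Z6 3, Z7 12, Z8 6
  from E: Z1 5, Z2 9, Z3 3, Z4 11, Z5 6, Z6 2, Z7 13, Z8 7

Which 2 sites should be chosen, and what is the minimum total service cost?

Choose A and E; total service cost 39.

With exactly 2 open, each delivery zone uses its cheapest among the chosen.
{A, E}: Z1→E 5, Z2→A 2, Z3→E 3, Z4→A 9, Z5→A 5, Z6→E 2, Z7→A 6, Z8→E 7. Service cost 39.
{C, D}: service cost 40
{C, E}: service cost 41
Among all 10 size-2 choices, {A, E} is lowest.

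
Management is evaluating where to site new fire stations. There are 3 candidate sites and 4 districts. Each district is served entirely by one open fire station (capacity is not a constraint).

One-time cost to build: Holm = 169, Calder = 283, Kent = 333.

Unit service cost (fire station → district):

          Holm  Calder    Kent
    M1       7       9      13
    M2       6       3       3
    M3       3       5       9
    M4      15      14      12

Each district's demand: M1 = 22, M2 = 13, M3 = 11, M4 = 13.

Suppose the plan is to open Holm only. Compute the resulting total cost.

Each district is assigned to its cheapest site among the open ones.
{Holm}: M1→Holm 7·22=154, M2→Holm 6·13=78, M3→Holm 3·11=33, M4→Holm 15·13=195. Service 460; fixed 169; total 629.

Total cost: 629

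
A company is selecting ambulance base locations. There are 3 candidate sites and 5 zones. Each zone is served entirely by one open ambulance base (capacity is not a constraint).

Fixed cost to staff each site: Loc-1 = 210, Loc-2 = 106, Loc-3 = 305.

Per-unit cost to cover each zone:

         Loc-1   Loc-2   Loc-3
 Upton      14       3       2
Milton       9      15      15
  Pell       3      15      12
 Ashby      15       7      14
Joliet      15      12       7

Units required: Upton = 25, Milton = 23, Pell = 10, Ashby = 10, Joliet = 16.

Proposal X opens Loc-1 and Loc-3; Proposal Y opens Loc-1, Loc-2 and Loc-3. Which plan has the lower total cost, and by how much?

Proposal X is cheaper by 36.

Proposal X: {Loc-1, Loc-3}: Upton→Loc-3 2·25=50, Milton→Loc-1 9·23=207, Pell→Loc-1 3·10=30, Ashby→Loc-3 14·10=140, Joliet→Loc-3 7·16=112. Service 539; fixed 515; total 1054.
Proposal Y: {Loc-1, Loc-2, Loc-3}: Upton→Loc-3 2·25=50, Milton→Loc-1 9·23=207, Pell→Loc-1 3·10=30, Ashby→Loc-2 7·10=70, Joliet→Loc-3 7·16=112. Service 469; fixed 621; total 1090.
Difference: |1054 − 1090| = 36.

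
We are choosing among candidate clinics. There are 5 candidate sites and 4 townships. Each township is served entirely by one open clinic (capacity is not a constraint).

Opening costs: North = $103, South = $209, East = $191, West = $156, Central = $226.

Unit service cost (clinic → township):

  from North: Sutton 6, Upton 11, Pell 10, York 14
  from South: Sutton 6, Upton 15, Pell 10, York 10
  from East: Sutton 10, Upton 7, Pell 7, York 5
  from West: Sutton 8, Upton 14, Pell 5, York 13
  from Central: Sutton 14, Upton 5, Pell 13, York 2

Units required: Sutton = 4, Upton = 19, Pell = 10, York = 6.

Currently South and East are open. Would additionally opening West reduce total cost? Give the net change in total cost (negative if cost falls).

Current service cost with {South, East}: 257.
Adding West: each township re-picks its cheapest; new service cost 237, saving 20.
Extra fixed cost: 156. Net change = 156 − 20 = 136.
(Totals: 657 → 793.)

No — net change +136 (cost rises by 136).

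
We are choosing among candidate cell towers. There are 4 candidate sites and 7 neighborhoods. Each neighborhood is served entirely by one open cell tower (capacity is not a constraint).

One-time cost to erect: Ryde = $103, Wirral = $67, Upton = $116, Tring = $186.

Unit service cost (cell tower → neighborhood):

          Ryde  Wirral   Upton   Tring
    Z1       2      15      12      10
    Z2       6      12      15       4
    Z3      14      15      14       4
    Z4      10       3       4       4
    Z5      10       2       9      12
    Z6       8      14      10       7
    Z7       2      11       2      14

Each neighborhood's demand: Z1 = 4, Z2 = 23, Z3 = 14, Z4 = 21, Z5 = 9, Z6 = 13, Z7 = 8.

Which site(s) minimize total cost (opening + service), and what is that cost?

Open Ryde, Wirral and Tring; minimum total cost 700.

For any fixed open set, each neighborhood goes to its cheapest open site; total = fixed + service.
{Ryde, Wirral, Tring}: Z1→Ryde 2·4=8, Z2→Tring 4·23=92, Z3→Tring 4·14=56, Z4→Wirral 3·21=63, Z5→Wirral 2·9=18, Z6→Tring 7·13=91, Z7→Ryde 2·8=16. Service 344; fixed 356; total 700.
{Wirral, Tring}: Z1→Tring 10·4=40, Z2→Tring 4·23=92, Z3→Tring 4·14=56, Z4→Wirral 3·21=63, Z5→Wirral 2·9=18, Z6→Tring 7·13=91, Z7→Wirral 11·8=88. Service 448; fixed 253; total 701.
{Ryde, Wirral}: service 543 + fixed 170 = 713
{Ryde, Wirral, Upton, Tring}: service 344 + fixed 472 = 816
No other subset beats 700.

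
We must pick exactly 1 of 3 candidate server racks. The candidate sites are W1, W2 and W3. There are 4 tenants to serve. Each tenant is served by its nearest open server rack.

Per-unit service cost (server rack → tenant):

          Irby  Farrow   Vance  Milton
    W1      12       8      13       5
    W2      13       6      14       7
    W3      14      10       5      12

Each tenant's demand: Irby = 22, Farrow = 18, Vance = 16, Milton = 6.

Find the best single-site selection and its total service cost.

With exactly 1 open, each tenant uses its cheapest among the chosen.
{W3}: Irby→W3 14·22=308, Farrow→W3 10·18=180, Vance→W3 5·16=80, Milton→W3 12·6=72. Service cost 640.
{W1}: service cost 646
{W2}: service cost 660
Among all 3 size-1 choices, {W3} is lowest.

Choose W3 only; total service cost 640.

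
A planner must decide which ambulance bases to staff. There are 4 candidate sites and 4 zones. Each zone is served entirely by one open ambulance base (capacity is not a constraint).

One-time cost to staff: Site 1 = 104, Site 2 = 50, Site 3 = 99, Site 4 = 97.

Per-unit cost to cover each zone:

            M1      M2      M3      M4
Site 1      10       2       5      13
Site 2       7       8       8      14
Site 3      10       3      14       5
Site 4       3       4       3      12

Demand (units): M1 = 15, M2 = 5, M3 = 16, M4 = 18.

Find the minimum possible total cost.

Minimum total cost: 394

For any fixed open set, each zone goes to its cheapest open site; total = fixed + service.
{Site 3, Site 4}: M1→Site 4 3·15=45, M2→Site 3 3·5=15, M3→Site 4 3·16=48, M4→Site 3 5·18=90. Service 198; fixed 196; total 394.
{Site 4}: M1→Site 4 3·15=45, M2→Site 4 4·5=20, M3→Site 4 3·16=48, M4→Site 4 12·18=216. Service 329; fixed 97; total 426.
{Site 2, Site 3, Site 4}: service 198 + fixed 246 = 444
{Site 1, Site 2, Site 3, Site 4}: M1→Site 4 3·15=45, M2→Site 1 2·5=10, M3→Site 4 3·16=48, M4→Site 3 5·18=90. Service 193; fixed 350; total 543.
(All 15 nonempty subsets were checked; Site 3 and Site 4 is lowest.)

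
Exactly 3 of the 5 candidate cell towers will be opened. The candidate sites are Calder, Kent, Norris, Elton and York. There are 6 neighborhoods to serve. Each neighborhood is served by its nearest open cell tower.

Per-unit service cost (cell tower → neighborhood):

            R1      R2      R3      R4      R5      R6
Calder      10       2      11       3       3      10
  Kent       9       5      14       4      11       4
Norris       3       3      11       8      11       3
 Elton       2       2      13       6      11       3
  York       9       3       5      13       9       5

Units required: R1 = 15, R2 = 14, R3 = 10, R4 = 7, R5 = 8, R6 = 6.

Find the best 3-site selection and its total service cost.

Choose Calder, Elton and York; total service cost 171.

With exactly 3 open, each neighborhood uses its cheapest among the chosen.
{Calder, Elton, York}: R1→Elton 2·15=30, R2→Calder 2·14=28, R3→York 5·10=50, R4→Calder 3·7=21, R5→Calder 3·8=24, R6→Elton 3·6=18. Service cost 171.
{Calder, Norris, York}: service cost 186
{Kent, Elton, York}: service cost 226
Among all 10 size-3 choices, {Calder, Elton, York} is lowest.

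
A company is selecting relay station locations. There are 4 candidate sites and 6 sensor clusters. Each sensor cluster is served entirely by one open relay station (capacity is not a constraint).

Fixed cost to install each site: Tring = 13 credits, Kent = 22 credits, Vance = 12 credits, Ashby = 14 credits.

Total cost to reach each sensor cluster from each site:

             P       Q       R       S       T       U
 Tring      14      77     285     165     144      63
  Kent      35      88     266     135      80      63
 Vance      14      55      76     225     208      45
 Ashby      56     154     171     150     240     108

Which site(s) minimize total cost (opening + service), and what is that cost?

For any fixed open set, each sensor cluster goes to its cheapest open site; total = fixed + service.
{Kent, Vance}: P→Vance 14, Q→Vance 55, R→Vance 76, S→Kent 135, T→Kent 80, U→Vance 45. Service 405; fixed 34; total 439.
{Tring, Kent, Vance}: service 405 + fixed 47 = 452
{Kent, Vance, Ashby}: P→Vance 14, Q→Vance 55, R→Vance 76, S→Kent 135, T→Kent 80, U→Vance 45. Service 405; fixed 48; total 453.
{Tring, Kent, Vance, Ashby}: service 405 + fixed 61 = 466
No other subset beats 439.

Open Kent and Vance; minimum total cost 439.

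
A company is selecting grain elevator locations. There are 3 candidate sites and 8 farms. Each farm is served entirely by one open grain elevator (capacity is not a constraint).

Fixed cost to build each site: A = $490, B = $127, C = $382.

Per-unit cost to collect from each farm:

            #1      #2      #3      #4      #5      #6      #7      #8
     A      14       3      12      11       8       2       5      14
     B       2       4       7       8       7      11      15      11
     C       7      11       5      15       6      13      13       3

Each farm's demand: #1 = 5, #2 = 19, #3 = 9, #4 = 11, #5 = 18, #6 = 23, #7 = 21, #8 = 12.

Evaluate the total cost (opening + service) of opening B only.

Total cost: 1190

Each farm is assigned to its cheapest site among the open ones.
{B}: #1→B 2·5=10, #2→B 4·19=76, #3→B 7·9=63, #4→B 8·11=88, #5→B 7·18=126, #6→B 11·23=253, #7→B 15·21=315, #8→B 11·12=132. Service 1063; fixed 127; total 1190.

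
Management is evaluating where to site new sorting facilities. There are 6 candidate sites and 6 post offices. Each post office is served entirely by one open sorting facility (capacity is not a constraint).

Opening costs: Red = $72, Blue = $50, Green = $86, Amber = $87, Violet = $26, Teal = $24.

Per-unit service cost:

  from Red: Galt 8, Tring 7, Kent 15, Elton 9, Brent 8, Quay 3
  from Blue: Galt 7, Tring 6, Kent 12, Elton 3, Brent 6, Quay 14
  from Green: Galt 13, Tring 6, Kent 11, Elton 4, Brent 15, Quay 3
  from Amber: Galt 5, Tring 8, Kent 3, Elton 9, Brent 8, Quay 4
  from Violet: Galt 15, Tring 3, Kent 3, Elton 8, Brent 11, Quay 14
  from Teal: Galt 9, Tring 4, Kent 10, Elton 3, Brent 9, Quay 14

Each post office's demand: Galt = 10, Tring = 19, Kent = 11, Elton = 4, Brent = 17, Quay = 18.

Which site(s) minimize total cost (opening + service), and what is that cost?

For any fixed open set, each post office goes to its cheapest open site; total = fixed + service.
{Red, Blue, Violet}: Galt→Blue 7·10=70, Tring→Violet 3·19=57, Kent→Violet 3·11=33, Elton→Blue 3·4=12, Brent→Blue 6·17=102, Quay→Red 3·18=54. Service 328; fixed 148; total 476.
{Blue, Amber, Violet}: Galt→Amber 5·10=50, Tring→Violet 3·19=57, Kent→Amber 3·11=33, Elton→Blue 3·4=12, Brent→Blue 6·17=102, Quay→Amber 4·18=72. Service 326; fixed 163; total 489.
{Red, Violet}: service 392 + fixed 98 = 490
{Red, Blue, Green, Amber, Violet, Teal}: Galt→Amber 5·10=50, Tring→Violet 3·19=57, Kent→Amber 3·11=33, Elton→Blue 3·4=12, Brent→Blue 6·17=102, Quay→Red 3·18=54. Service 308; fixed 345; total 653.
No other subset beats 476.

Open Red, Blue and Violet; minimum total cost 476.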